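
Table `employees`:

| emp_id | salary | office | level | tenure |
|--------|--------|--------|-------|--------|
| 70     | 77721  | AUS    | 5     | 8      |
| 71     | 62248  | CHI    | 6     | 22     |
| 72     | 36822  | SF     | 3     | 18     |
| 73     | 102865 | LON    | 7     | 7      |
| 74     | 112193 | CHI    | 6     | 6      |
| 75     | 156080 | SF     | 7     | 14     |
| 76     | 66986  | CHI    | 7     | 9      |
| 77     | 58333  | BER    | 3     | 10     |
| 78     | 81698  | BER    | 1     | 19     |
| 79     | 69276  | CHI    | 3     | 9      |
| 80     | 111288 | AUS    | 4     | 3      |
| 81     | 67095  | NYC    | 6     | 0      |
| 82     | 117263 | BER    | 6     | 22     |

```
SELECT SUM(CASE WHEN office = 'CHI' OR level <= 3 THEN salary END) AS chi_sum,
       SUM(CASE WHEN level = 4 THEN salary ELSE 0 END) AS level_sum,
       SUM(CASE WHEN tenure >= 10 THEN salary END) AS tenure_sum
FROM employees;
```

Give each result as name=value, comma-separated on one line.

chi_sum=487556, level_sum=111288, tenure_sum=512444

[chi_sum: office = 'CHI' OR level <= 3]
emp_id=70: ✗
emp_id=71: ✓ → 62248
emp_id=72: ✓ → 36822
emp_id=73: ✗
emp_id=74: ✓ → 112193
emp_id=75: ✗
emp_id=76: ✓ → 66986
emp_id=77: ✓ → 58333
emp_id=78: ✓ → 81698
emp_id=79: ✓ → 69276
emp_id=80: ✗
emp_id=81: ✗
emp_id=82: ✗
chi_sum = 62248 + 36822 + 112193 + 66986 + 58333 + 81698 + 69276 = 487556
—
[level_sum: level = 4]
emp_id=70: ✗
emp_id=71: ✗
emp_id=72: ✗
emp_id=73: ✗
emp_id=74: ✗
emp_id=75: ✗
emp_id=76: ✗
emp_id=77: ✗
emp_id=78: ✗
emp_id=79: ✗
emp_id=80: ✓ → 111288
emp_id=81: ✗
emp_id=82: ✗
level_sum = 111288
—
[tenure_sum: tenure >= 10]
emp_id=70: ✗
emp_id=71: ✓ → 62248
emp_id=72: ✓ → 36822
emp_id=73: ✗
emp_id=74: ✗
emp_id=75: ✓ → 156080
emp_id=76: ✗
emp_id=77: ✓ → 58333
emp_id=78: ✓ → 81698
emp_id=79: ✗
emp_id=80: ✗
emp_id=81: ✗
emp_id=82: ✓ → 117263
tenure_sum = 62248 + 36822 + 156080 + 58333 + 81698 + 117263 = 512444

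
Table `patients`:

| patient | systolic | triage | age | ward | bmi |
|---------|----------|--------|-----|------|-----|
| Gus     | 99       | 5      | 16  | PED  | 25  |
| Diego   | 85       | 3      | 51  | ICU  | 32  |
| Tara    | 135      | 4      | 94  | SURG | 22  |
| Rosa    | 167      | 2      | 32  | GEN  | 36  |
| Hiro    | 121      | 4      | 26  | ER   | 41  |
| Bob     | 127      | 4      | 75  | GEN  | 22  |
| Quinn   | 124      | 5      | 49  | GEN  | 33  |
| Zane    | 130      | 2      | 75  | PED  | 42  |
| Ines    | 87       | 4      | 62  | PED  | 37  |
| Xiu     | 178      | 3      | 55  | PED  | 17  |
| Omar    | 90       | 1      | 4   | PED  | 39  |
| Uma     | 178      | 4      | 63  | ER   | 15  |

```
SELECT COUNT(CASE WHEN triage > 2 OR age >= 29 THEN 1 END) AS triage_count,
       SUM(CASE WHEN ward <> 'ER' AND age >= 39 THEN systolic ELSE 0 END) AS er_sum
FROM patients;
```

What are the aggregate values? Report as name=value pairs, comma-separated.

triage_count=11, er_sum=866

[triage_count: triage > 2 OR age >= 29]
patient=Gus: ✓ → 1
patient=Diego: ✓ → 1
patient=Tara: ✓ → 1
patient=Rosa: ✓ → 1
patient=Hiro: ✓ → 1
patient=Bob: ✓ → 1
patient=Quinn: ✓ → 1
patient=Zane: ✓ → 1
patient=Ines: ✓ → 1
patient=Xiu: ✓ → 1
patient=Omar: ✗
patient=Uma: ✓ → 1
triage_count = COUNT(1, 1, 1, 1, 1, 1, 1, 1, 1, 1, 1) = 11
—
[er_sum: ward <> 'ER' AND age >= 39]
patient=Gus: ✗
patient=Diego: ✓ → 85
patient=Tara: ✓ → 135
patient=Rosa: ✗
patient=Hiro: ✗
patient=Bob: ✓ → 127
patient=Quinn: ✓ → 124
patient=Zane: ✓ → 130
patient=Ines: ✓ → 87
patient=Xiu: ✓ → 178
patient=Omar: ✗
patient=Uma: ✗
er_sum = 85 + 135 + 127 + 124 + 130 + 87 + 178 = 866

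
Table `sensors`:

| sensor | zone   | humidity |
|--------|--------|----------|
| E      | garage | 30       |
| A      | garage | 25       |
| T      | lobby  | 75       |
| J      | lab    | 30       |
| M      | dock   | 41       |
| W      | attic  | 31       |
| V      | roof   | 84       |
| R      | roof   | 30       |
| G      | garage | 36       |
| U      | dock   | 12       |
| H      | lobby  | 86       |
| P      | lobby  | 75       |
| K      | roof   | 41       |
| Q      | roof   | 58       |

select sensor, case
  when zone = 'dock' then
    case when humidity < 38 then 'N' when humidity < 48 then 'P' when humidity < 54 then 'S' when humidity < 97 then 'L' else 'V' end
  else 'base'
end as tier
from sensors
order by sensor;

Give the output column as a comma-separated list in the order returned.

sensor=A: zone='garage' → outer ELSE → base
sensor=E: zone='garage' → outer ELSE → base
sensor=G: zone='garage' → outer ELSE → base
sensor=H: zone='lobby' → outer ELSE → base
sensor=J: zone='lab' → outer ELSE → base
sensor=K: zone='roof' → outer ELSE → base
sensor=M: zone='dock' → inner[humidity < 48] → P
sensor=P: zone='lobby' → outer ELSE → base
sensor=Q: zone='roof' → outer ELSE → base
sensor=R: zone='roof' → outer ELSE → base
sensor=T: zone='lobby' → outer ELSE → base
sensor=U: zone='dock' → inner[humidity < 38] → N
sensor=V: zone='roof' → outer ELSE → base
sensor=W: zone='attic' → outer ELSE → base

base, base, base, base, base, base, P, base, base, base, base, N, base, base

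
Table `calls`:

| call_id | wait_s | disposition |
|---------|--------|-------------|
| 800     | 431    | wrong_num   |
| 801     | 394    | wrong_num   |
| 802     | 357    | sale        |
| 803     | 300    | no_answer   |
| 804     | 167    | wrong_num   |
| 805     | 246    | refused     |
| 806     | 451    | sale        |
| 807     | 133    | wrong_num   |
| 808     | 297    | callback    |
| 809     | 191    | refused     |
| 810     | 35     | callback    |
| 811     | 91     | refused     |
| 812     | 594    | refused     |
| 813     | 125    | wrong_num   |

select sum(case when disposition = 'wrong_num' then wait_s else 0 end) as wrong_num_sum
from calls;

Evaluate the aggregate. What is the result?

1250

call_id=800: ✓ → 431
call_id=801: ✓ → 394
call_id=802: ✗
call_id=803: ✗
call_id=804: ✓ → 167
call_id=805: ✗
call_id=806: ✗
call_id=807: ✓ → 133
call_id=808: ✗
call_id=809: ✗
call_id=810: ✗
call_id=811: ✗
call_id=812: ✗
call_id=813: ✓ → 125
wrong_num_sum = 431 + 394 + 167 + 133 + 125 = 1250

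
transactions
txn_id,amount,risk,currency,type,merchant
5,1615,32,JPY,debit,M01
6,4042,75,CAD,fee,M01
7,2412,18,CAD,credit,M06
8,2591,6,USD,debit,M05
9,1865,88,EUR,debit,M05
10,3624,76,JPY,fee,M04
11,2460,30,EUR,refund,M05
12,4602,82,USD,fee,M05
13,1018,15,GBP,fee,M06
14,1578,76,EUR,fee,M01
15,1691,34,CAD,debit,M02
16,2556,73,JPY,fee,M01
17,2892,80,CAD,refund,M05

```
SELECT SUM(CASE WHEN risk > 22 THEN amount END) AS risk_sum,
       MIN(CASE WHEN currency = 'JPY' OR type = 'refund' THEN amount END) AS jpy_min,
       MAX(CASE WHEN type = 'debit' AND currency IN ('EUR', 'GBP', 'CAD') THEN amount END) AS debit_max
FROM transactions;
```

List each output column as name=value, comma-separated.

risk_sum=26925, jpy_min=1615, debit_max=1865

[risk_sum: risk > 22]
txn_id=5: ✓ → 1615
txn_id=6: ✓ → 4042
txn_id=7: ✗
txn_id=8: ✗
txn_id=9: ✓ → 1865
txn_id=10: ✓ → 3624
txn_id=11: ✓ → 2460
txn_id=12: ✓ → 4602
txn_id=13: ✗
txn_id=14: ✓ → 1578
txn_id=15: ✓ → 1691
txn_id=16: ✓ → 2556
txn_id=17: ✓ → 2892
risk_sum = 1615 + 4042 + 1865 + 3624 + 2460 + 4602 + 1578 + 1691 + 2556 + 2892 = 26925
—
[jpy_min: currency = 'JPY' OR type = 'refund']
txn_id=5: ✓ → 1615
txn_id=6: ✗
txn_id=7: ✗
txn_id=8: ✗
txn_id=9: ✗
txn_id=10: ✓ → 3624
txn_id=11: ✓ → 2460
txn_id=12: ✗
txn_id=13: ✗
txn_id=14: ✗
txn_id=15: ✗
txn_id=16: ✓ → 2556
txn_id=17: ✓ → 2892
jpy_min = MIN(1615, 3624, 2460, 2556, 2892) = 1615
—
[debit_max: type = 'debit' AND currency IN ('EUR', 'GBP', 'CAD')]
txn_id=5: ✗
txn_id=6: ✗
txn_id=7: ✗
txn_id=8: ✗
txn_id=9: ✓ → 1865
txn_id=10: ✗
txn_id=11: ✗
txn_id=12: ✗
txn_id=13: ✗
txn_id=14: ✗
txn_id=15: ✓ → 1691
txn_id=16: ✗
txn_id=17: ✗
debit_max = MAX(1865, 1691) = 1865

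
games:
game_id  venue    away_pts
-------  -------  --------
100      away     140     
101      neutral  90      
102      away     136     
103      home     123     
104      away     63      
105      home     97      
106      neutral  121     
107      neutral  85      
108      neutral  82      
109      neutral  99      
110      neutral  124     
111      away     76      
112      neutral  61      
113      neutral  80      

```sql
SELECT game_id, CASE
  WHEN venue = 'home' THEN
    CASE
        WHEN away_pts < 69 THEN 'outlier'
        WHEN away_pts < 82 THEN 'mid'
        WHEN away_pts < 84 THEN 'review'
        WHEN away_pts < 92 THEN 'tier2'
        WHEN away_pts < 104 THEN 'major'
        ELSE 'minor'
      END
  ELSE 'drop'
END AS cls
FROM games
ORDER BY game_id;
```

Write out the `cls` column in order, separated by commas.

game_id=100: venue='away' → outer ELSE → drop
game_id=101: venue='neutral' → outer ELSE → drop
game_id=102: venue='away' → outer ELSE → drop
game_id=103: venue='home' → inner[ELSE] → minor
game_id=104: venue='away' → outer ELSE → drop
game_id=105: venue='home' → inner[away_pts < 104] → major
game_id=106: venue='neutral' → outer ELSE → drop
game_id=107: venue='neutral' → outer ELSE → drop
game_id=108: venue='neutral' → outer ELSE → drop
game_id=109: venue='neutral' → outer ELSE → drop
game_id=110: venue='neutral' → outer ELSE → drop
game_id=111: venue='away' → outer ELSE → drop
game_id=112: venue='neutral' → outer ELSE → drop
game_id=113: venue='neutral' → outer ELSE → drop

drop, drop, drop, minor, drop, major, drop, drop, drop, drop, drop, drop, drop, drop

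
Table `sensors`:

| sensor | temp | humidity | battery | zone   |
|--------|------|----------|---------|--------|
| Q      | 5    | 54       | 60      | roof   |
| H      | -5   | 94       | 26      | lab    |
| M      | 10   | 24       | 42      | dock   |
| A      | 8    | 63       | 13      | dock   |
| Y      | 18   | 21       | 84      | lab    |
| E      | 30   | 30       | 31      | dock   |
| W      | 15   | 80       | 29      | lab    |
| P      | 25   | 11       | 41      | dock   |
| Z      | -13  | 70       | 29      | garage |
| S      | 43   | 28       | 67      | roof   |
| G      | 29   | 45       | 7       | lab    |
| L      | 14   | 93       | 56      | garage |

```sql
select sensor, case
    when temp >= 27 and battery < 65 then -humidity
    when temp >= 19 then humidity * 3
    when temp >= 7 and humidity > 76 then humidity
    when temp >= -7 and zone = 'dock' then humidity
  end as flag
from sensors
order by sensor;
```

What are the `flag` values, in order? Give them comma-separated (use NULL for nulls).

sensor=A: temp >= -7 and zone = 'dock' → 63
sensor=E: temp >= 27 and battery < 65 → -30
sensor=G: temp >= 27 and battery < 65 → -45
sensor=H: (no match → NULL) → NULL
sensor=L: temp >= 7 and humidity > 76 → 93
sensor=M: temp >= -7 and zone = 'dock' → 24
sensor=P: temp >= 19 → 33
sensor=Q: (no match → NULL) → NULL
sensor=S: temp >= 19 → 84
sensor=W: temp >= 7 and humidity > 76 → 80
sensor=Y: (no match → NULL) → NULL
sensor=Z: (no match → NULL) → NULL

63, -30, -45, NULL, 93, 24, 33, NULL, 84, 80, NULL, NULL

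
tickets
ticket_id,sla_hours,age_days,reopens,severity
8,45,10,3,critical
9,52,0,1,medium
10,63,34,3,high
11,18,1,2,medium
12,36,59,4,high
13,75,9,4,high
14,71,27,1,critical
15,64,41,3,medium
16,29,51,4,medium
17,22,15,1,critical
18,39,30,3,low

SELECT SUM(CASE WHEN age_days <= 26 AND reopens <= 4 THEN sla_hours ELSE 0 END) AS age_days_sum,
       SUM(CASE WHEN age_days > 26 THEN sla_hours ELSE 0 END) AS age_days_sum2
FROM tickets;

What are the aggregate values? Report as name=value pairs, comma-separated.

age_days_sum=212, age_days_sum2=302

[age_days_sum: age_days <= 26 AND reopens <= 4]
ticket_id=8: ✓ → 45
ticket_id=9: ✓ → 52
ticket_id=10: ✗
ticket_id=11: ✓ → 18
ticket_id=12: ✗
ticket_id=13: ✓ → 75
ticket_id=14: ✗
ticket_id=15: ✗
ticket_id=16: ✗
ticket_id=17: ✓ → 22
ticket_id=18: ✗
age_days_sum = 45 + 52 + 18 + 75 + 22 = 212
—
[age_days_sum2: age_days > 26]
ticket_id=8: ✗
ticket_id=9: ✗
ticket_id=10: ✓ → 63
ticket_id=11: ✗
ticket_id=12: ✓ → 36
ticket_id=13: ✗
ticket_id=14: ✓ → 71
ticket_id=15: ✓ → 64
ticket_id=16: ✓ → 29
ticket_id=17: ✗
ticket_id=18: ✓ → 39
age_days_sum2 = 63 + 36 + 71 + 64 + 29 + 39 = 302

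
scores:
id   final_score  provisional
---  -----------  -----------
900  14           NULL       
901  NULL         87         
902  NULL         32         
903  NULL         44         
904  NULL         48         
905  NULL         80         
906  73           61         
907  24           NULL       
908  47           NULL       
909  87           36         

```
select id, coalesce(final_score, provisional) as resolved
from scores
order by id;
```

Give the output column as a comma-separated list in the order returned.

14, 87, 32, 44, 48, 80, 73, 24, 47, 87

id=900: final_score=14 → 14
id=901: final_score=NULL, provisional=87 → 87
id=902: final_score=NULL, provisional=32 → 32
id=903: final_score=NULL, provisional=44 → 44
id=904: final_score=NULL, provisional=48 → 48
id=905: final_score=NULL, provisional=80 → 80
id=906: final_score=73 → 73
id=907: final_score=24 → 24
id=908: final_score=47 → 47
id=909: final_score=87 → 87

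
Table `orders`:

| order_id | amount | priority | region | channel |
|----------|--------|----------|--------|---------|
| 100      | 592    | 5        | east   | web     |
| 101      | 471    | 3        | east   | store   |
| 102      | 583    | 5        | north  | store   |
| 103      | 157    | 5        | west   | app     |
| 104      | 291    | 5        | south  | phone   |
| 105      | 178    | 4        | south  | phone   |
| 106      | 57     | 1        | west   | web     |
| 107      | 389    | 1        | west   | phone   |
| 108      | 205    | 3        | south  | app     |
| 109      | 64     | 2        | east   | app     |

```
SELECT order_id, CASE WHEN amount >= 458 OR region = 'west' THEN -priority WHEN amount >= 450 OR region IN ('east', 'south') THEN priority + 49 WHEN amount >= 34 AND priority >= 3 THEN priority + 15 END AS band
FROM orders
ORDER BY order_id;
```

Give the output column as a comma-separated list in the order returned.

order_id=100: amount >= 458 OR region = 'west' → -5
order_id=101: amount >= 458 OR region = 'west' → -3
order_id=102: amount >= 458 OR region = 'west' → -5
order_id=103: amount >= 458 OR region = 'west' → -5
order_id=104: amount >= 450 OR region IN ('east', 'south') → 54
order_id=105: amount >= 450 OR region IN ('east', 'south') → 53
order_id=106: amount >= 458 OR region = 'west' → -1
order_id=107: amount >= 458 OR region = 'west' → -1
order_id=108: amount >= 450 OR region IN ('east', 'south') → 52
order_id=109: amount >= 450 OR region IN ('east', 'south') → 51

-5, -3, -5, -5, 54, 53, -1, -1, 52, 51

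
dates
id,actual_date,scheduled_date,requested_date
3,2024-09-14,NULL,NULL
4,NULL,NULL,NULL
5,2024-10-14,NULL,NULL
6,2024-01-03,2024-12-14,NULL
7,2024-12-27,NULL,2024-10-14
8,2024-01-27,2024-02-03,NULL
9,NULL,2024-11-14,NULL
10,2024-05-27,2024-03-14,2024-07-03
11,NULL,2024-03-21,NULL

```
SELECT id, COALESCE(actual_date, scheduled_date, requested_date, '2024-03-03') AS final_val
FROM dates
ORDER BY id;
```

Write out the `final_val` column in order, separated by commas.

2024-09-14, 2024-03-03, 2024-10-14, 2024-01-03, 2024-12-27, 2024-01-27, 2024-11-14, 2024-05-27, 2024-03-21

id=3: actual_date=2024-09-14 → 2024-09-14
id=4: actual_date=NULL, scheduled_date=NULL, requested_date=NULL, → literal 2024-03-03 → 2024-03-03
id=5: actual_date=2024-10-14 → 2024-10-14
id=6: actual_date=2024-01-03 → 2024-01-03
id=7: actual_date=2024-12-27 → 2024-12-27
id=8: actual_date=2024-01-27 → 2024-01-27
id=9: actual_date=NULL, scheduled_date=2024-11-14 → 2024-11-14
id=10: actual_date=2024-05-27 → 2024-05-27
id=11: actual_date=NULL, scheduled_date=2024-03-21 → 2024-03-21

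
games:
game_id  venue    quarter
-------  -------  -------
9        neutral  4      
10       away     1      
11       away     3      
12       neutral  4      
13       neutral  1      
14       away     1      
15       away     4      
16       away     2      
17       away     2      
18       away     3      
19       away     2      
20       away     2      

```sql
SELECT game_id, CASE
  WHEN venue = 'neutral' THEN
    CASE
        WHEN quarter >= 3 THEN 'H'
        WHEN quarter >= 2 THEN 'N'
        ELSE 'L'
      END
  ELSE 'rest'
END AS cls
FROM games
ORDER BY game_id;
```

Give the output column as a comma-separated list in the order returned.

H, rest, rest, H, L, rest, rest, rest, rest, rest, rest, rest

game_id=9: venue='neutral' → inner[quarter >= 3] → H
game_id=10: venue='away' → outer ELSE → rest
game_id=11: venue='away' → outer ELSE → rest
game_id=12: venue='neutral' → inner[quarter >= 3] → H
game_id=13: venue='neutral' → inner[ELSE] → L
game_id=14: venue='away' → outer ELSE → rest
game_id=15: venue='away' → outer ELSE → rest
game_id=16: venue='away' → outer ELSE → rest
game_id=17: venue='away' → outer ELSE → rest
game_id=18: venue='away' → outer ELSE → rest
game_id=19: venue='away' → outer ELSE → rest
game_id=20: venue='away' → outer ELSE → rest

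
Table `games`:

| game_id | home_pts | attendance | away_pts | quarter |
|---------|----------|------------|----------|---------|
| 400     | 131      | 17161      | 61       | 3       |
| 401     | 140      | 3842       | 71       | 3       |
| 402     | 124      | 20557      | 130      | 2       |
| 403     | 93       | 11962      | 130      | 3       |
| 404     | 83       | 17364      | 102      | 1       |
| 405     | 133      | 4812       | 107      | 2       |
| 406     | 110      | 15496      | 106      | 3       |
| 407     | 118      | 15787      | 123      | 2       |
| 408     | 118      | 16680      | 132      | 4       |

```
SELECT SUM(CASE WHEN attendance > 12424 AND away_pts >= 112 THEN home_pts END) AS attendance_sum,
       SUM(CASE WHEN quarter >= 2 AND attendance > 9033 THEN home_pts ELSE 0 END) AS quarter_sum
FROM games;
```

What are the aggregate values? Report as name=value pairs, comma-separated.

attendance_sum=360, quarter_sum=694

[attendance_sum: attendance > 12424 AND away_pts >= 112]
game_id=400: ✗
game_id=401: ✗
game_id=402: ✓ → 124
game_id=403: ✗
game_id=404: ✗
game_id=405: ✗
game_id=406: ✗
game_id=407: ✓ → 118
game_id=408: ✓ → 118
attendance_sum = 124 + 118 + 118 = 360
—
[quarter_sum: quarter >= 2 AND attendance > 9033]
game_id=400: ✓ → 131
game_id=401: ✗
game_id=402: ✓ → 124
game_id=403: ✓ → 93
game_id=404: ✗
game_id=405: ✗
game_id=406: ✓ → 110
game_id=407: ✓ → 118
game_id=408: ✓ → 118
quarter_sum = 131 + 124 + 93 + 110 + 118 + 118 = 694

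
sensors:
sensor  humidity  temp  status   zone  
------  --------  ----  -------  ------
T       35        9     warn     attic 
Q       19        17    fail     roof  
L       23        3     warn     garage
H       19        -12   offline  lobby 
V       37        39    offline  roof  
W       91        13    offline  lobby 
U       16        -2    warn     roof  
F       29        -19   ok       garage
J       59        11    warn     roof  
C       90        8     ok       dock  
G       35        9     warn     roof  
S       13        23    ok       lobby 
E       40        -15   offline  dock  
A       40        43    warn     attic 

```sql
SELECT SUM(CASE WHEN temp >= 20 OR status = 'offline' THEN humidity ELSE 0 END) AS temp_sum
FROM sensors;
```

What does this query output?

240

sensor=T: ✗
sensor=Q: ✗
sensor=L: ✗
sensor=H: ✓ → 19
sensor=V: ✓ → 37
sensor=W: ✓ → 91
sensor=U: ✗
sensor=F: ✗
sensor=J: ✗
sensor=C: ✗
sensor=G: ✗
sensor=S: ✓ → 13
sensor=E: ✓ → 40
sensor=A: ✓ → 40
temp_sum = 19 + 37 + 91 + 13 + 40 + 40 = 240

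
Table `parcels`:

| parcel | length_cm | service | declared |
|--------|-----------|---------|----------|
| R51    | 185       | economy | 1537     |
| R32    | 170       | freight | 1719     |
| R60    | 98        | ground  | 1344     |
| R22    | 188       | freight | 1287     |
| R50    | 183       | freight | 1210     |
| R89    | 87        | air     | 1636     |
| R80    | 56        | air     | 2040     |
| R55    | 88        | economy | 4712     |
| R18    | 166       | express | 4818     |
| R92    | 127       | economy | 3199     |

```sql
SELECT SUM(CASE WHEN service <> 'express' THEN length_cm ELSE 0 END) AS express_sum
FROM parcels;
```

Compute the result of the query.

1182

parcel=R51: ✓ → 185
parcel=R32: ✓ → 170
parcel=R60: ✓ → 98
parcel=R22: ✓ → 188
parcel=R50: ✓ → 183
parcel=R89: ✓ → 87
parcel=R80: ✓ → 56
parcel=R55: ✓ → 88
parcel=R18: ✗
parcel=R92: ✓ → 127
express_sum = 185 + 170 + 98 + 188 + 183 + 87 + 56 + 88 + 127 = 1182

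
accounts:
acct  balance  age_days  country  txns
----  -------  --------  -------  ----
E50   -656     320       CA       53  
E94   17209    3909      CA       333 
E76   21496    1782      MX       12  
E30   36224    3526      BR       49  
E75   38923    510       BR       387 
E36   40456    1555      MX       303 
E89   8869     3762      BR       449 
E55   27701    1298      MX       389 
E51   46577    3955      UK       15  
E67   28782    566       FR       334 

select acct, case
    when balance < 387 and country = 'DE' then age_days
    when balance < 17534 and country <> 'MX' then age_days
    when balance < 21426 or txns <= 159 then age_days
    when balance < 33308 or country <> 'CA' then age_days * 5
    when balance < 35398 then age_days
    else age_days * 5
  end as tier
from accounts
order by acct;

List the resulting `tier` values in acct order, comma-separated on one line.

3526, 7775, 320, 3955, 6490, 2830, 2550, 1782, 3762, 3909

acct=E30: balance < 21426 or txns <= 159 → 3526
acct=E36: balance < 33308 or country <> 'CA' → 7775
acct=E50: balance < 17534 and country <> 'MX' → 320
acct=E51: balance < 21426 or txns <= 159 → 3955
acct=E55: balance < 33308 or country <> 'CA' → 6490
acct=E67: balance < 33308 or country <> 'CA' → 2830
acct=E75: balance < 33308 or country <> 'CA' → 2550
acct=E76: balance < 21426 or txns <= 159 → 1782
acct=E89: balance < 17534 and country <> 'MX' → 3762
acct=E94: balance < 17534 and country <> 'MX' → 3909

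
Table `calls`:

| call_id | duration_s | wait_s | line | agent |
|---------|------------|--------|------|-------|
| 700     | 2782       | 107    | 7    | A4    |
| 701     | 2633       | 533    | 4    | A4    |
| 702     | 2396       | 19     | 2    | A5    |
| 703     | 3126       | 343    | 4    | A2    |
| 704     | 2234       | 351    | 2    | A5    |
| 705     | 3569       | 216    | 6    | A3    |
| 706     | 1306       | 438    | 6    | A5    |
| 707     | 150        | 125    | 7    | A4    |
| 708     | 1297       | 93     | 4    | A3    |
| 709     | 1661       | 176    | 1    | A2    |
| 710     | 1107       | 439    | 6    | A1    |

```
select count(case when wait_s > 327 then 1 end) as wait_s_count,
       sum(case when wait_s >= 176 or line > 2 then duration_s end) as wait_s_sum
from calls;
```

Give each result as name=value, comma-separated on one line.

[wait_s_count: wait_s > 327]
call_id=700: ✗
call_id=701: ✓ → 1
call_id=702: ✗
call_id=703: ✓ → 1
call_id=704: ✓ → 1
call_id=705: ✗
call_id=706: ✓ → 1
call_id=707: ✗
call_id=708: ✗
call_id=709: ✗
call_id=710: ✓ → 1
wait_s_count = COUNT(1, 1, 1, 1, 1) = 5
—
[wait_s_sum: wait_s >= 176 or line > 2]
call_id=700: ✓ → 2782
call_id=701: ✓ → 2633
call_id=702: ✗
call_id=703: ✓ → 3126
call_id=704: ✓ → 2234
call_id=705: ✓ → 3569
call_id=706: ✓ → 1306
call_id=707: ✓ → 150
call_id=708: ✓ → 1297
call_id=709: ✓ → 1661
call_id=710: ✓ → 1107
wait_s_sum = 2782 + 2633 + 3126 + 2234 + 3569 + 1306 + 150 + 1297 + 1661 + 1107 = 19865

wait_s_count=5, wait_s_sum=19865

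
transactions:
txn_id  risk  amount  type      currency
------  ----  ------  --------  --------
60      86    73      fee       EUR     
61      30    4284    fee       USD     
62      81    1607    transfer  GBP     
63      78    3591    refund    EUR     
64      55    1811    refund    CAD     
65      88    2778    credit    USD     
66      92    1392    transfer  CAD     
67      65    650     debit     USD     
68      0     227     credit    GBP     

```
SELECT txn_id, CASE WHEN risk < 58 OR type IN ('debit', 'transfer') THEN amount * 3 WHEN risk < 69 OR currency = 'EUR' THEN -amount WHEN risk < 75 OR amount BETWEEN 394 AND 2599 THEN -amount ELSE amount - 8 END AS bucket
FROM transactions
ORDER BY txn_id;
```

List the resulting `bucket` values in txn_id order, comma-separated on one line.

txn_id=60: risk < 69 OR currency = 'EUR' → -73
txn_id=61: risk < 58 OR type IN ('debit', 'transfer') → 12852
txn_id=62: risk < 58 OR type IN ('debit', 'transfer') → 4821
txn_id=63: risk < 69 OR currency = 'EUR' → -3591
txn_id=64: risk < 58 OR type IN ('debit', 'transfer') → 5433
txn_id=65: ELSE → 2770
txn_id=66: risk < 58 OR type IN ('debit', 'transfer') → 4176
txn_id=67: risk < 58 OR type IN ('debit', 'transfer') → 1950
txn_id=68: risk < 58 OR type IN ('debit', 'transfer') → 681

-73, 12852, 4821, -3591, 5433, 2770, 4176, 1950, 681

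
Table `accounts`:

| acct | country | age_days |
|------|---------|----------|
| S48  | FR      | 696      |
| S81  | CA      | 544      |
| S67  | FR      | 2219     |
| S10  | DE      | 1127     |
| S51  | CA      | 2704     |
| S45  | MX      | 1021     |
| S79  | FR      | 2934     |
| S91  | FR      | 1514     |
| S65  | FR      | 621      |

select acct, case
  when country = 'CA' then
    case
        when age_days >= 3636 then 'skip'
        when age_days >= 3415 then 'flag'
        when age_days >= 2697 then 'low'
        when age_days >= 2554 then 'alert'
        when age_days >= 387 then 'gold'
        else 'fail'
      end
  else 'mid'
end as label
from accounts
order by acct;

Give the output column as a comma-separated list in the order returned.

acct=S10: country='DE' → outer ELSE → mid
acct=S45: country='MX' → outer ELSE → mid
acct=S48: country='FR' → outer ELSE → mid
acct=S51: country='CA' → inner[age_days >= 2697] → low
acct=S65: country='FR' → outer ELSE → mid
acct=S67: country='FR' → outer ELSE → mid
acct=S79: country='FR' → outer ELSE → mid
acct=S81: country='CA' → inner[age_days >= 387] → gold
acct=S91: country='FR' → outer ELSE → mid

mid, mid, mid, low, mid, mid, mid, gold, mid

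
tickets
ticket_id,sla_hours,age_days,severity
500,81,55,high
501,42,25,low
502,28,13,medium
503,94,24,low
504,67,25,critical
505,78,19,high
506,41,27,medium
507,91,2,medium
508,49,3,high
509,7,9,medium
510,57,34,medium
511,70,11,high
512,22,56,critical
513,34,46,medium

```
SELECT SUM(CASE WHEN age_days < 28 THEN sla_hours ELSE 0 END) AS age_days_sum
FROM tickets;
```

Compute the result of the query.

ticket_id=500: ✗
ticket_id=501: ✓ → 42
ticket_id=502: ✓ → 28
ticket_id=503: ✓ → 94
ticket_id=504: ✓ → 67
ticket_id=505: ✓ → 78
ticket_id=506: ✓ → 41
ticket_id=507: ✓ → 91
ticket_id=508: ✓ → 49
ticket_id=509: ✓ → 7
ticket_id=510: ✗
ticket_id=511: ✓ → 70
ticket_id=512: ✗
ticket_id=513: ✗
age_days_sum = 42 + 28 + 94 + 67 + 78 + 41 + 91 + 49 + 7 + 70 = 567

567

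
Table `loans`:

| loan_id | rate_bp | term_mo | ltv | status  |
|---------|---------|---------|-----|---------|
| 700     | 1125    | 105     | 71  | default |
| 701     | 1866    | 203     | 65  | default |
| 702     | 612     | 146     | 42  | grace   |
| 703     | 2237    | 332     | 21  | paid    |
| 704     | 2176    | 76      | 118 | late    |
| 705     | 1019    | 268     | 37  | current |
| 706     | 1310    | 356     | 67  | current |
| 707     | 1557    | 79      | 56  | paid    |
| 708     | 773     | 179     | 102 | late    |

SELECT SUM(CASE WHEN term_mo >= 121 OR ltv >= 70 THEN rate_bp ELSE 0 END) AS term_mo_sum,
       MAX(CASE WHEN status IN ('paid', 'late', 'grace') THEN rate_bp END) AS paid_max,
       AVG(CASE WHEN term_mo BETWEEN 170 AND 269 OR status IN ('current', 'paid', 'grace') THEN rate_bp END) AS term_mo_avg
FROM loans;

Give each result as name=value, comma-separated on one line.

[term_mo_sum: term_mo >= 121 OR ltv >= 70]
loan_id=700: ✓ → 1125
loan_id=701: ✓ → 1866
loan_id=702: ✓ → 612
loan_id=703: ✓ → 2237
loan_id=704: ✓ → 2176
loan_id=705: ✓ → 1019
loan_id=706: ✓ → 1310
loan_id=707: ✗
loan_id=708: ✓ → 773
term_mo_sum = 1125 + 1866 + 612 + 2237 + 2176 + 1019 + 1310 + 773 = 11118
—
[paid_max: status IN ('paid', 'late', 'grace')]
loan_id=700: ✗
loan_id=701: ✗
loan_id=702: ✓ → 612
loan_id=703: ✓ → 2237
loan_id=704: ✓ → 2176
loan_id=705: ✗
loan_id=706: ✗
loan_id=707: ✓ → 1557
loan_id=708: ✓ → 773
paid_max = MAX(612, 2237, 2176, 1557, 773) = 2237
—
[term_mo_avg: term_mo BETWEEN 170 AND 269 OR status IN ('current', 'paid', 'grace')]
loan_id=700: ✗
loan_id=701: ✓ → 1866
loan_id=702: ✓ → 612
loan_id=703: ✓ → 2237
loan_id=704: ✗
loan_id=705: ✓ → 1019
loan_id=706: ✓ → 1310
loan_id=707: ✓ → 1557
loan_id=708: ✓ → 773
term_mo_avg = (1866 + 612 + 2237 + 1019 + 1310 + 1557 + 773) / 7 = 1339.1428571429

term_mo_sum=11118, paid_max=2237, term_mo_avg=1339.1428571429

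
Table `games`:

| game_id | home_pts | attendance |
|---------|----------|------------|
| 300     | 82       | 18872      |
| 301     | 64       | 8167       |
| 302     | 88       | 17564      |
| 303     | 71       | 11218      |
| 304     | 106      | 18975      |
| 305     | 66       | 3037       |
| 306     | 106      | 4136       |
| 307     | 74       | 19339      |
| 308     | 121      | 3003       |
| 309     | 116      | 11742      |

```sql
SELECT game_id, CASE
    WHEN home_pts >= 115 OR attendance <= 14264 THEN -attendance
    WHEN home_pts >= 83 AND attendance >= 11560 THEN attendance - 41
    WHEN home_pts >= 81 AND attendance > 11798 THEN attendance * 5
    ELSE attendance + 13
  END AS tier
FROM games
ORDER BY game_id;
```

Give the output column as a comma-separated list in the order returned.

game_id=300: home_pts >= 81 AND attendance > 11798 → 94360
game_id=301: home_pts >= 115 OR attendance <= 14264 → -8167
game_id=302: home_pts >= 83 AND attendance >= 11560 → 17523
game_id=303: home_pts >= 115 OR attendance <= 14264 → -11218
game_id=304: home_pts >= 83 AND attendance >= 11560 → 18934
game_id=305: home_pts >= 115 OR attendance <= 14264 → -3037
game_id=306: home_pts >= 115 OR attendance <= 14264 → -4136
game_id=307: ELSE → 19352
game_id=308: home_pts >= 115 OR attendance <= 14264 → -3003
game_id=309: home_pts >= 115 OR attendance <= 14264 → -11742

94360, -8167, 17523, -11218, 18934, -3037, -4136, 19352, -3003, -11742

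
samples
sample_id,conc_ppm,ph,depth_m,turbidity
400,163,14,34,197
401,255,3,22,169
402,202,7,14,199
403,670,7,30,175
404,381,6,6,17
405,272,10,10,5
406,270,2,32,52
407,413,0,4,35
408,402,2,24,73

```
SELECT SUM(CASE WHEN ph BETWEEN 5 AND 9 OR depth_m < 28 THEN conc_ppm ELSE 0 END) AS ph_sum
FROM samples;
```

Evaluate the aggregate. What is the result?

sample_id=400: ✗
sample_id=401: ✓ → 255
sample_id=402: ✓ → 202
sample_id=403: ✓ → 670
sample_id=404: ✓ → 381
sample_id=405: ✓ → 272
sample_id=406: ✗
sample_id=407: ✓ → 413
sample_id=408: ✓ → 402
ph_sum = 255 + 202 + 670 + 381 + 272 + 413 + 402 = 2595

2595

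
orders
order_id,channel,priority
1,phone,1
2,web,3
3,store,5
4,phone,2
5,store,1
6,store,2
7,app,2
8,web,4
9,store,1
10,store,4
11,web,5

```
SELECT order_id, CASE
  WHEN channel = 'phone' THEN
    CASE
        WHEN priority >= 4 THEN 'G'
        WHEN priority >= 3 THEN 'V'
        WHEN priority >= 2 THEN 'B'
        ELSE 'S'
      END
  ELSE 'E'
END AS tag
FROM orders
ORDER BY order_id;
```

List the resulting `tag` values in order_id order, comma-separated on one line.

order_id=1: channel='phone' → inner[ELSE] → S
order_id=2: channel='web' → outer ELSE → E
order_id=3: channel='store' → outer ELSE → E
order_id=4: channel='phone' → inner[priority >= 2] → B
order_id=5: channel='store' → outer ELSE → E
order_id=6: channel='store' → outer ELSE → E
order_id=7: channel='app' → outer ELSE → E
order_id=8: channel='web' → outer ELSE → E
order_id=9: channel='store' → outer ELSE → E
order_id=10: channel='store' → outer ELSE → E
order_id=11: channel='web' → outer ELSE → E

S, E, E, B, E, E, E, E, E, E, E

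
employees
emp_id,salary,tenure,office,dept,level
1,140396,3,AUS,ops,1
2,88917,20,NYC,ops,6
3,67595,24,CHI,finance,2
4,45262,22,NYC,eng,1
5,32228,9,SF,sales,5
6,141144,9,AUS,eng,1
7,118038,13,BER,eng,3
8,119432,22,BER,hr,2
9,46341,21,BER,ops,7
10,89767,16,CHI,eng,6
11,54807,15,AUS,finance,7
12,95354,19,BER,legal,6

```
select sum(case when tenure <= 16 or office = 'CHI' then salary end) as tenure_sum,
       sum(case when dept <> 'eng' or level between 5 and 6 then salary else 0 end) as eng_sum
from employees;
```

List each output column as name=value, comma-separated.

tenure_sum=643975, eng_sum=734837

[tenure_sum: tenure <= 16 or office = 'CHI']
emp_id=1: ✓ → 140396
emp_id=2: ✗
emp_id=3: ✓ → 67595
emp_id=4: ✗
emp_id=5: ✓ → 32228
emp_id=6: ✓ → 141144
emp_id=7: ✓ → 118038
emp_id=8: ✗
emp_id=9: ✗
emp_id=10: ✓ → 89767
emp_id=11: ✓ → 54807
emp_id=12: ✗
tenure_sum = 140396 + 67595 + 32228 + 141144 + 118038 + 89767 + 54807 = 643975
—
[eng_sum: dept <> 'eng' or level between 5 and 6]
emp_id=1: ✓ → 140396
emp_id=2: ✓ → 88917
emp_id=3: ✓ → 67595
emp_id=4: ✗
emp_id=5: ✓ → 32228
emp_id=6: ✗
emp_id=7: ✗
emp_id=8: ✓ → 119432
emp_id=9: ✓ → 46341
emp_id=10: ✓ → 89767
emp_id=11: ✓ → 54807
emp_id=12: ✓ → 95354
eng_sum = 140396 + 88917 + 67595 + 32228 + 119432 + 46341 + 89767 + 54807 + 95354 = 734837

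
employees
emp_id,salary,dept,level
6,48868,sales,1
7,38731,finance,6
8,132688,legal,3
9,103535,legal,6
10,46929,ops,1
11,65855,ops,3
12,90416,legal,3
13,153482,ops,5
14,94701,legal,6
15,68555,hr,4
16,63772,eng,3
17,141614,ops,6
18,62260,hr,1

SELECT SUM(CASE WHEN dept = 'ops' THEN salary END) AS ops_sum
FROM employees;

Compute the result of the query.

407880

emp_id=6: ✗
emp_id=7: ✗
emp_id=8: ✗
emp_id=9: ✗
emp_id=10: ✓ → 46929
emp_id=11: ✓ → 65855
emp_id=12: ✗
emp_id=13: ✓ → 153482
emp_id=14: ✗
emp_id=15: ✗
emp_id=16: ✗
emp_id=17: ✓ → 141614
emp_id=18: ✗
ops_sum = 46929 + 65855 + 153482 + 141614 = 407880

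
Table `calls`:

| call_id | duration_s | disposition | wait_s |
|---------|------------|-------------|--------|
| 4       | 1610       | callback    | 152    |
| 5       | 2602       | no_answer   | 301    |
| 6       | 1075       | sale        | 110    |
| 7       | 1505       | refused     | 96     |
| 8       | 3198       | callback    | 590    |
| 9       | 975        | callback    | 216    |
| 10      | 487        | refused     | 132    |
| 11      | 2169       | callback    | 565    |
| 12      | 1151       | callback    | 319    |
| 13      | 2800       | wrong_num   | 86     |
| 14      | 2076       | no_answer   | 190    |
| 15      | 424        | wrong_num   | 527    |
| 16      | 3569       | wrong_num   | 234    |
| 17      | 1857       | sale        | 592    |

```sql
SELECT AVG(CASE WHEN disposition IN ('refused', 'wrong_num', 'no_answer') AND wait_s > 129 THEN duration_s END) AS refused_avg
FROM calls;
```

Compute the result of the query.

call_id=4: ✗
call_id=5: ✓ → 2602
call_id=6: ✗
call_id=7: ✗
call_id=8: ✗
call_id=9: ✗
call_id=10: ✓ → 487
call_id=11: ✗
call_id=12: ✗
call_id=13: ✗
call_id=14: ✓ → 2076
call_id=15: ✓ → 424
call_id=16: ✓ → 3569
call_id=17: ✗
refused_avg = (2602 + 487 + 2076 + 424 + 3569) / 5 = 1831.6

1831.6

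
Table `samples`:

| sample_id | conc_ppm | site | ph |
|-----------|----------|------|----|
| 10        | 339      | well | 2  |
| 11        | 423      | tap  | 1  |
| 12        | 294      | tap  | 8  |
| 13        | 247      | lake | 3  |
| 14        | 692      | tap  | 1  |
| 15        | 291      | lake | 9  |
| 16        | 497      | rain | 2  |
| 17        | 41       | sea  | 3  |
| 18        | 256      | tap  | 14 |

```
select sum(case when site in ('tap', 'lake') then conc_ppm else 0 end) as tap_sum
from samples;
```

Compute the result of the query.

sample_id=10: ✗
sample_id=11: ✓ → 423
sample_id=12: ✓ → 294
sample_id=13: ✓ → 247
sample_id=14: ✓ → 692
sample_id=15: ✓ → 291
sample_id=16: ✗
sample_id=17: ✗
sample_id=18: ✓ → 256
tap_sum = 423 + 294 + 247 + 692 + 291 + 256 = 2203

2203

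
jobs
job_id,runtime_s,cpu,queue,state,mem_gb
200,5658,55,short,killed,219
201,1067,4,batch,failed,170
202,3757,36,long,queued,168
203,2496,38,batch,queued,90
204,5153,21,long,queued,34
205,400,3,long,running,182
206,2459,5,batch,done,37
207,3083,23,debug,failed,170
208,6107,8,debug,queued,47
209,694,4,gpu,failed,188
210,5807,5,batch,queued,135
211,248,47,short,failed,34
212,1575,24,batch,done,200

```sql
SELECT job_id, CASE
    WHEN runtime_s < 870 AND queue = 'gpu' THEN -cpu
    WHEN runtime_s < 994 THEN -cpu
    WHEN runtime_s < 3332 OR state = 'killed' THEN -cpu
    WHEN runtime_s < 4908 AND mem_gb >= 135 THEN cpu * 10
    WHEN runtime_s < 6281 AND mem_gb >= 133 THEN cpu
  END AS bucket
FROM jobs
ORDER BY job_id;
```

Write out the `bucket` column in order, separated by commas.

-55, -4, 360, -38, NULL, -3, -5, -23, NULL, -4, 5, -47, -24

job_id=200: runtime_s < 3332 OR state = 'killed' → -55
job_id=201: runtime_s < 3332 OR state = 'killed' → -4
job_id=202: runtime_s < 4908 AND mem_gb >= 135 → 360
job_id=203: runtime_s < 3332 OR state = 'killed' → -38
job_id=204: (no match → NULL) → NULL
job_id=205: runtime_s < 994 → -3
job_id=206: runtime_s < 3332 OR state = 'killed' → -5
job_id=207: runtime_s < 3332 OR state = 'killed' → -23
job_id=208: (no match → NULL) → NULL
job_id=209: runtime_s < 870 AND queue = 'gpu' → -4
job_id=210: runtime_s < 6281 AND mem_gb >= 133 → 5
job_id=211: runtime_s < 994 → -47
job_id=212: runtime_s < 3332 OR state = 'killed' → -24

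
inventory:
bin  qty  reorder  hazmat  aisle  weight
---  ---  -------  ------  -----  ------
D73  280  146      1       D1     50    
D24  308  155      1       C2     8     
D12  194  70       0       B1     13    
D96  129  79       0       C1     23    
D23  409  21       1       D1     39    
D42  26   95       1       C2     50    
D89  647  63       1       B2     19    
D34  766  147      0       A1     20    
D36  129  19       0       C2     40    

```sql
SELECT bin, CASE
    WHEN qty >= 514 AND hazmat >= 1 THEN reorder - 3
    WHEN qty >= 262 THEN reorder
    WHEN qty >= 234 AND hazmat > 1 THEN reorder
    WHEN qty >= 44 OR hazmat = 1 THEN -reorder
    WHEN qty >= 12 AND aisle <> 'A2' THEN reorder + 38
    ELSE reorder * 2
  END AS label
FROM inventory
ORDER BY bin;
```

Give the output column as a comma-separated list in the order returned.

-70, 21, 155, 147, -19, -95, 146, 60, -79

bin=D12: qty >= 44 OR hazmat = 1 → -70
bin=D23: qty >= 262 → 21
bin=D24: qty >= 262 → 155
bin=D34: qty >= 262 → 147
bin=D36: qty >= 44 OR hazmat = 1 → -19
bin=D42: qty >= 44 OR hazmat = 1 → -95
bin=D73: qty >= 262 → 146
bin=D89: qty >= 514 AND hazmat >= 1 → 60
bin=D96: qty >= 44 OR hazmat = 1 → -79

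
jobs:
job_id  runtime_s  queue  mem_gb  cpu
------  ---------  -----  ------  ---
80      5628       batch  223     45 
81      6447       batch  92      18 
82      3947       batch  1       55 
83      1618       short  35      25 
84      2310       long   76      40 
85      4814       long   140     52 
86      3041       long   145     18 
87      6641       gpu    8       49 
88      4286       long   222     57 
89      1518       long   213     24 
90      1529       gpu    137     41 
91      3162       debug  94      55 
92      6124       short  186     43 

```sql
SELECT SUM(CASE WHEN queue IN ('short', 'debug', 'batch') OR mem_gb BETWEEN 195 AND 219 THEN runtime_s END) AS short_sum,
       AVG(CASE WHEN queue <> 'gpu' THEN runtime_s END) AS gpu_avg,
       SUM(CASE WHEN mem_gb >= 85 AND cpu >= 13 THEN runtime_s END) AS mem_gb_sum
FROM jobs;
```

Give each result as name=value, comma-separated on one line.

short_sum=28444, gpu_avg=3899.5454545455, mem_gb_sum=36549

[short_sum: queue IN ('short', 'debug', 'batch') OR mem_gb BETWEEN 195 AND 219]
job_id=80: ✓ → 5628
job_id=81: ✓ → 6447
job_id=82: ✓ → 3947
job_id=83: ✓ → 1618
job_id=84: ✗
job_id=85: ✗
job_id=86: ✗
job_id=87: ✗
job_id=88: ✗
job_id=89: ✓ → 1518
job_id=90: ✗
job_id=91: ✓ → 3162
job_id=92: ✓ → 6124
short_sum = 5628 + 6447 + 3947 + 1618 + 1518 + 3162 + 6124 = 28444
—
[gpu_avg: queue <> 'gpu']
job_id=80: ✓ → 5628
job_id=81: ✓ → 6447
job_id=82: ✓ → 3947
job_id=83: ✓ → 1618
job_id=84: ✓ → 2310
job_id=85: ✓ → 4814
job_id=86: ✓ → 3041
job_id=87: ✗
job_id=88: ✓ → 4286
job_id=89: ✓ → 1518
job_id=90: ✗
job_id=91: ✓ → 3162
job_id=92: ✓ → 6124
gpu_avg = (5628 + 6447 + 3947 + 1618 + 2310 + 4814 + 3041 + 4286 + 1518 + 3162 + 6124) / 11 = 3899.5454545455
—
[mem_gb_sum: mem_gb >= 85 AND cpu >= 13]
job_id=80: ✓ → 5628
job_id=81: ✓ → 6447
job_id=82: ✗
job_id=83: ✗
job_id=84: ✗
job_id=85: ✓ → 4814
job_id=86: ✓ → 3041
job_id=87: ✗
job_id=88: ✓ → 4286
job_id=89: ✓ → 1518
job_id=90: ✓ → 1529
job_id=91: ✓ → 3162
job_id=92: ✓ → 6124
mem_gb_sum = 5628 + 6447 + 4814 + 3041 + 4286 + 1518 + 1529 + 3162 + 6124 = 36549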